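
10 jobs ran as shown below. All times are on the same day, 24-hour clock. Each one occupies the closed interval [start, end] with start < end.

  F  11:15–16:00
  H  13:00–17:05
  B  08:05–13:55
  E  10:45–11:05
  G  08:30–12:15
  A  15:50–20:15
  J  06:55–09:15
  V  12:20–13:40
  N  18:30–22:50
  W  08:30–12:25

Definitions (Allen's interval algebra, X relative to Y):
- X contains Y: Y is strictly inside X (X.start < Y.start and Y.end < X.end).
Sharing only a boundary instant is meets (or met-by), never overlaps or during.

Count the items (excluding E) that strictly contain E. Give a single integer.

3

Target E = [10:45, 11:05].
A [15:50, 20:15] → after → no.
B [08:05, 13:55] → contains → counts.
F [11:15, 16:00] → after → no.
G [08:30, 12:15] → contains → counts.
H [13:00, 17:05] → after → no.
J [06:55, 09:15] → before → no.
N [18:30, 22:50] → after → no.
V [12:20, 13:40] → after → no.
W [08:30, 12:25] → contains → counts.
Total: 3.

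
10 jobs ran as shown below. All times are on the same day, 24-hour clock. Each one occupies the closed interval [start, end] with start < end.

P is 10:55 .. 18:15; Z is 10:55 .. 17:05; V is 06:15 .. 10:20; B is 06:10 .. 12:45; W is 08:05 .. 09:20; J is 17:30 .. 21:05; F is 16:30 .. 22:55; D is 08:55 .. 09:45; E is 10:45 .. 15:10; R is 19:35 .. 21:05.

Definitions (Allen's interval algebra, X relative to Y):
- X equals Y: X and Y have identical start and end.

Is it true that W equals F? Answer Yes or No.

No

W = [08:05, 09:20], F = [16:30, 22:55].
Actual relation of W to F: before.
Asked whether 'equals' holds → No.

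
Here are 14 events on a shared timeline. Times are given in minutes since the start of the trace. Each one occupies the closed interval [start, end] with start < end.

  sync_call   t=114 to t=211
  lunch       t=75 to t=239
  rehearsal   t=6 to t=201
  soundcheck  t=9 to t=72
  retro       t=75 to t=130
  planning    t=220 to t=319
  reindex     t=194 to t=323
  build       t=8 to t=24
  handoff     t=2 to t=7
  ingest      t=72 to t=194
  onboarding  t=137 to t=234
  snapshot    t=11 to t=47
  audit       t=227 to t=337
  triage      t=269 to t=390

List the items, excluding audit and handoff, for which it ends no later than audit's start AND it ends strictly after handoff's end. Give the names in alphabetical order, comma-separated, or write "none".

build, ingest, rehearsal, retro, snapshot, soundcheck, sync_call

Conditions: its end is no later than audit's start (X.end <= t=227) AND its end is strictly after handoff's end (X.end > t=7).
build: end t=24 <= t=227? ✓; end t=24 > t=7? ✓ → yes.
ingest: end t=194 <= t=227? ✓; end t=194 > t=7? ✓ → yes.
lunch: end t=239 <= t=227? ✗; end t=239 > t=7? ✓ → no.
onboarding: end t=234 <= t=227? ✗; end t=234 > t=7? ✓ → no.
planning: end t=319 <= t=227? ✗; end t=319 > t=7? ✓ → no.
rehearsal: end t=201 <= t=227? ✓; end t=201 > t=7? ✓ → yes.
reindex: end t=323 <= t=227? ✗; end t=323 > t=7? ✓ → no.
retro: end t=130 <= t=227? ✓; end t=130 > t=7? ✓ → yes.
snapshot: end t=47 <= t=227? ✓; end t=47 > t=7? ✓ → yes.
soundcheck: end t=72 <= t=227? ✓; end t=72 > t=7? ✓ → yes.
sync_call: end t=211 <= t=227? ✓; end t=211 > t=7? ✓ → yes.
triage: end t=390 <= t=227? ✗; end t=390 > t=7? ✓ → no.
Result: build, ingest, rehearsal, retro, snapshot, soundcheck, sync_call.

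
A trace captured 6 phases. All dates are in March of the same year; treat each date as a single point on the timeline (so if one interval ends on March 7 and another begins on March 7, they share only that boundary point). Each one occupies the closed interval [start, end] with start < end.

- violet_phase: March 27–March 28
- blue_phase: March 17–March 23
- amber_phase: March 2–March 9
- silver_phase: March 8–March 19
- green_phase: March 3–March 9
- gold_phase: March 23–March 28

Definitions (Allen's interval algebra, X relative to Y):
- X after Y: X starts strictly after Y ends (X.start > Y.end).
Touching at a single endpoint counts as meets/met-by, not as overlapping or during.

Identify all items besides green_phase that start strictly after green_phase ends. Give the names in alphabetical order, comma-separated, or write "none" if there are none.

Target green_phase = [March 3, March 9].
amber_phase [March 2, March 9] → finished-by → no.
blue_phase [March 17, March 23] → after → yes.
gold_phase [March 23, March 28] → after → yes.
silver_phase [March 8, March 19] → overlapped-by → no.
violet_phase [March 27, March 28] → after → yes.
Result: blue_phase, gold_phase, violet_phase.

blue_phase, gold_phase, violet_phase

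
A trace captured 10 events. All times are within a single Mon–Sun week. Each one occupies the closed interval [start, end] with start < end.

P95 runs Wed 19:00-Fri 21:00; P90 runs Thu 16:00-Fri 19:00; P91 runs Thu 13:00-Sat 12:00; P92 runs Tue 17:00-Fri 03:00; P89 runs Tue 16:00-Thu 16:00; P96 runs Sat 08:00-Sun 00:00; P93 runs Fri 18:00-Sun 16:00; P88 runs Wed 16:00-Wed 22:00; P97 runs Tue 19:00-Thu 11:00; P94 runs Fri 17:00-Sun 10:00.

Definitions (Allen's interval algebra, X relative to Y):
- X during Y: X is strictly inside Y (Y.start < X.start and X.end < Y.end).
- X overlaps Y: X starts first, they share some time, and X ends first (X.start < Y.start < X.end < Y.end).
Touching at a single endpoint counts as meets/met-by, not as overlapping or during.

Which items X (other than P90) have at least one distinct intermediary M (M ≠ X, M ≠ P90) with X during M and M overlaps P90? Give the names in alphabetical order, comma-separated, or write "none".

P88, P97

Target P90 = [Thu 16:00, Fri 19:00].
Intermediaries M with M overlaps P90: P92.
Via P92 — items with X during P92: P88, P97.
Union: P88, P97.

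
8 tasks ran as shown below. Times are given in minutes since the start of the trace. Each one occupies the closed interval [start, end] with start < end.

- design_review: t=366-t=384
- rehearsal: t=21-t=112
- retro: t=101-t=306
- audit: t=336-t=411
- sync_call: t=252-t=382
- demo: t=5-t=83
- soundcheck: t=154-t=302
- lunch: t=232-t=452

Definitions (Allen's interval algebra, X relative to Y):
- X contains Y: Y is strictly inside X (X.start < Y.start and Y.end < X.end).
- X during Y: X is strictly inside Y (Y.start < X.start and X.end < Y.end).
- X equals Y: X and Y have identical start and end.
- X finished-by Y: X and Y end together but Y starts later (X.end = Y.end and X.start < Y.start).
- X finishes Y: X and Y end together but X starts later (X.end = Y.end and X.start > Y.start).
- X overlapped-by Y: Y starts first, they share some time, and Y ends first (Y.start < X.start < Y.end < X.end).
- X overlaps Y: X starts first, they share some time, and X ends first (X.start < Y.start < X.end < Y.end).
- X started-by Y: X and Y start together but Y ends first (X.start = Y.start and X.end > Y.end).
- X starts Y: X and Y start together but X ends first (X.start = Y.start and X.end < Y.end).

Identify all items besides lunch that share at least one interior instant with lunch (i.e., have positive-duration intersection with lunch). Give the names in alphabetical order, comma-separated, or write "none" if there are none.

audit, design_review, retro, soundcheck, sync_call

Target lunch = [t=232, t=452].
audit [t=336, t=411] → during → yes.
demo [t=5, t=83] → before → no.
design_review [t=366, t=384] → during → yes.
rehearsal [t=21, t=112] → before → no.
retro [t=101, t=306] → overlaps → yes.
soundcheck [t=154, t=302] → overlaps → yes.
sync_call [t=252, t=382] → during → yes.
Result: audit, design_review, retro, soundcheck, sync_call.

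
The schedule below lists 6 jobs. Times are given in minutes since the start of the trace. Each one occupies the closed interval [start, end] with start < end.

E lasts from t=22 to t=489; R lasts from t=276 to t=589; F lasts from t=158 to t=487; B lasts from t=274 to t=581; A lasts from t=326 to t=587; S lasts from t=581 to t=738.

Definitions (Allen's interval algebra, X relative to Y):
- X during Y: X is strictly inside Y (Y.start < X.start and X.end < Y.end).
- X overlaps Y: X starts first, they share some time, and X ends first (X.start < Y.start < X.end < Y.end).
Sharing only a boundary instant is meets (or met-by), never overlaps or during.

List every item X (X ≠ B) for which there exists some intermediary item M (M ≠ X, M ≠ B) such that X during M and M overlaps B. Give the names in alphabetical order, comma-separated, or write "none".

F

Target B = [t=274, t=581].
Intermediaries M with M overlaps B: E, F.
Via E — items with X during E: F.
Via F — items with X during F: none.
Union: F.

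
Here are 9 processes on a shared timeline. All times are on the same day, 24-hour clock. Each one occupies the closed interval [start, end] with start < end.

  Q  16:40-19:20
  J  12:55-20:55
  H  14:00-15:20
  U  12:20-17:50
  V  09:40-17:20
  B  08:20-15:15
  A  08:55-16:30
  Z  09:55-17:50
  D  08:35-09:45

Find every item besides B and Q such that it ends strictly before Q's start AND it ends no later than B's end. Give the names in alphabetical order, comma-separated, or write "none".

Conditions: its end is strictly before Q's start (X.end < 16:40) AND its end is no later than B's end (X.end <= 15:15).
A: end 16:30 < 16:40? ✓; end 16:30 <= 15:15? ✗ → no.
D: end 09:45 < 16:40? ✓; end 09:45 <= 15:15? ✓ → yes.
H: end 15:20 < 16:40? ✓; end 15:20 <= 15:15? ✗ → no.
J: end 20:55 < 16:40? ✗; end 20:55 <= 15:15? ✗ → no.
U: end 17:50 < 16:40? ✗; end 17:50 <= 15:15? ✗ → no.
V: end 17:20 < 16:40? ✗; end 17:20 <= 15:15? ✗ → no.
Z: end 17:50 < 16:40? ✗; end 17:50 <= 15:15? ✗ → no.
Result: D.

D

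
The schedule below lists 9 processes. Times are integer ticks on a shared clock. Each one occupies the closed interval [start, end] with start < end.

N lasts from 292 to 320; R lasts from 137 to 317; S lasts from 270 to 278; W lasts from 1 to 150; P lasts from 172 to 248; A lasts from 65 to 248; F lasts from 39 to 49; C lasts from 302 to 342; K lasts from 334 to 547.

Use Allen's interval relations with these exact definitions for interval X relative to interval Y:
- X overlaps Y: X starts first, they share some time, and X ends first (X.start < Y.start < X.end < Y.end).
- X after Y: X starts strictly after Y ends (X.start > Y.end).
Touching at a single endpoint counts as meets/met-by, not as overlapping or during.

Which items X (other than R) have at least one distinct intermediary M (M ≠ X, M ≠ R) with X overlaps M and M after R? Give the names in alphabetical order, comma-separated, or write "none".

Target R = [137, 317].
Intermediaries M with M after R: K.
Via K — items with X overlaps K: C.
Union: C.

C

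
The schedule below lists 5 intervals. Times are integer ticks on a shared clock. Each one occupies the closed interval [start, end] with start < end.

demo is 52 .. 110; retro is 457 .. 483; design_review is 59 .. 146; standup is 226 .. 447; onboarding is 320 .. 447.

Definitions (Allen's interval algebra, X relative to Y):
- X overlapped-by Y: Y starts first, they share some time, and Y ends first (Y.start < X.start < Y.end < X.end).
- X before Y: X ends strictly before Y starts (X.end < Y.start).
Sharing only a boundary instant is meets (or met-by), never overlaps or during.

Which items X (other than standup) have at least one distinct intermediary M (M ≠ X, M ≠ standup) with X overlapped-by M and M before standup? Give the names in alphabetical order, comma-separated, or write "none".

Target standup = [226, 447].
Intermediaries M with M before standup: demo, design_review.
Via demo — items with X overlapped-by demo: design_review.
Via design_review — items with X overlapped-by design_review: none.
Union: design_review.

design_review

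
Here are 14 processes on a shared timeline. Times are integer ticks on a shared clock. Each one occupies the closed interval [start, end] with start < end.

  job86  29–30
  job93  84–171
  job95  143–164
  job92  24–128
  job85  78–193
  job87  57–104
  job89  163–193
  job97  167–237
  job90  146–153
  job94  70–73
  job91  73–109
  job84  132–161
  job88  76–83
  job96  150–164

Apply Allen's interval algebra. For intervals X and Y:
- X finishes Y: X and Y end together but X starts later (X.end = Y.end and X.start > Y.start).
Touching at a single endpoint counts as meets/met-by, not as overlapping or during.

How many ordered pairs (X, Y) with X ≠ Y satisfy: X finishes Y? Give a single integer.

Checking all 182 ordered pairs for relation 'finishes'; matching pairs in alphabetical order:
(job89, job85): job89 finishes job85 ✓
(job96, job95): job96 finishes job95 ✓
Count: 2.

2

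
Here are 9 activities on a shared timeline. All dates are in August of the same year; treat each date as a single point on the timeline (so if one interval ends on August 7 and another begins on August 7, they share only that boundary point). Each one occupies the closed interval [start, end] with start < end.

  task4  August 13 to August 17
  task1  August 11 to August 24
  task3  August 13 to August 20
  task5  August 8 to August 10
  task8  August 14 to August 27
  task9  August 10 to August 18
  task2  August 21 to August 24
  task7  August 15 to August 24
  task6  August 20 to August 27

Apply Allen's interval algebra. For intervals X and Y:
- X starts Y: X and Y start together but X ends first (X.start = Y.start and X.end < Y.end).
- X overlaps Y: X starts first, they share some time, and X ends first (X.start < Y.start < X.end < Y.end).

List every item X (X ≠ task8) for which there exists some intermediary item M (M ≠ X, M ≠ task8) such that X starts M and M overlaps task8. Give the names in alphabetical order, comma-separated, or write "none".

task4

Target task8 = [August 14, August 27].
Intermediaries M with M overlaps task8: task1, task3, task4, task9.
Via task1 — items with X starts task1: none.
Via task3 — items with X starts task3: task4.
Via task4 — items with X starts task4: none.
Via task9 — items with X starts task9: none.
Union: task4.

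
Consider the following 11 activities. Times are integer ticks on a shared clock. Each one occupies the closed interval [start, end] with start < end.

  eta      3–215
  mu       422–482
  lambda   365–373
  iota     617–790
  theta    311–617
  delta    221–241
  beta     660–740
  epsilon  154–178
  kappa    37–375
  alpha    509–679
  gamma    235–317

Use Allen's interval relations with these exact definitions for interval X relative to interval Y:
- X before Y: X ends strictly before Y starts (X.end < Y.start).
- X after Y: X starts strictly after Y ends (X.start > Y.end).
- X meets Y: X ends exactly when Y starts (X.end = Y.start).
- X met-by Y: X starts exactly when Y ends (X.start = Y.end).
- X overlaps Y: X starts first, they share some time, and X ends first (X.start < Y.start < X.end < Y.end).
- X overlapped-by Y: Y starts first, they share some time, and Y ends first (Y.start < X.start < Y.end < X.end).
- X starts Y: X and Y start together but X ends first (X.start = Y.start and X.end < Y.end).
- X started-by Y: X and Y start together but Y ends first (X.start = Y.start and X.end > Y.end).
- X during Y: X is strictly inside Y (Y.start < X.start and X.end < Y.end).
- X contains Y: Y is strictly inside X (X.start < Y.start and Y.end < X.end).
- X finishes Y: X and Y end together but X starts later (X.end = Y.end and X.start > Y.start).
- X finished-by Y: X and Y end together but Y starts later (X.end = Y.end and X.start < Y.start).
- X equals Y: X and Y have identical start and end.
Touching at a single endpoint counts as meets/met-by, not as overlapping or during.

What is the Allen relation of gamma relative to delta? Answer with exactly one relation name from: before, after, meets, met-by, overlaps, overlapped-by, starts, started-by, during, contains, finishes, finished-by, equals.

overlapped-by

gamma = [235, 317]; delta = [221, 241].
Compare endpoints: gamma.start > delta.start, gamma.start < delta.end, gamma.end > delta.start, gamma.end > delta.end.
That pattern is 'overlapped-by'.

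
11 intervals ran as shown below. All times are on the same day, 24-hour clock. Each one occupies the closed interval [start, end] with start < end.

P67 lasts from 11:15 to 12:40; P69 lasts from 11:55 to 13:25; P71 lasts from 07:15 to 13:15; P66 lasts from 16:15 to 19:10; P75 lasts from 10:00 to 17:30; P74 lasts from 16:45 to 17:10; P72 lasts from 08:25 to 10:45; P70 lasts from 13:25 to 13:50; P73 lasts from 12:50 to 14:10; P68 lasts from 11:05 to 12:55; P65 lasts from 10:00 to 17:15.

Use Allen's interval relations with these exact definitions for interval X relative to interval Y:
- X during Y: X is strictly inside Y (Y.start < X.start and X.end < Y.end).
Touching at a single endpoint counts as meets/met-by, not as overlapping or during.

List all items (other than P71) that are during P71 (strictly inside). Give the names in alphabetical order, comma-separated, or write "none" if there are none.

Target P71 = [07:15, 13:15].
P65 [10:00, 17:15] → overlapped-by → no.
P66 [16:15, 19:10] → after → no.
P67 [11:15, 12:40] → during → yes.
P68 [11:05, 12:55] → during → yes.
P69 [11:55, 13:25] → overlapped-by → no.
P70 [13:25, 13:50] → after → no.
P72 [08:25, 10:45] → during → yes.
P73 [12:50, 14:10] → overlapped-by → no.
P74 [16:45, 17:10] → after → no.
P75 [10:00, 17:30] → overlapped-by → no.
Result: P67, P68, P72.

P67, P68, P72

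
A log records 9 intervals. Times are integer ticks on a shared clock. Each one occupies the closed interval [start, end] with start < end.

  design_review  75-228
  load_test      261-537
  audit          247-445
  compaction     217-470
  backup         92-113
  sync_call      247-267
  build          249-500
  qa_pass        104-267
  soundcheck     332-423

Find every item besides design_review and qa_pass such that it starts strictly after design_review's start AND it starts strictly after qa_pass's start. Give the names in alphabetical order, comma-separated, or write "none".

audit, build, compaction, load_test, soundcheck, sync_call

Conditions: its start is strictly after design_review's start (X.start > 75) AND its start is strictly after qa_pass's start (X.start > 104).
audit: start 247 > 75? ✓; start 247 > 104? ✓ → yes.
backup: start 92 > 75? ✓; start 92 > 104? ✗ → no.
build: start 249 > 75? ✓; start 249 > 104? ✓ → yes.
compaction: start 217 > 75? ✓; start 217 > 104? ✓ → yes.
load_test: start 261 > 75? ✓; start 261 > 104? ✓ → yes.
soundcheck: start 332 > 75? ✓; start 332 > 104? ✓ → yes.
sync_call: start 247 > 75? ✓; start 247 > 104? ✓ → yes.
Result: audit, build, compaction, load_test, soundcheck, sync_call.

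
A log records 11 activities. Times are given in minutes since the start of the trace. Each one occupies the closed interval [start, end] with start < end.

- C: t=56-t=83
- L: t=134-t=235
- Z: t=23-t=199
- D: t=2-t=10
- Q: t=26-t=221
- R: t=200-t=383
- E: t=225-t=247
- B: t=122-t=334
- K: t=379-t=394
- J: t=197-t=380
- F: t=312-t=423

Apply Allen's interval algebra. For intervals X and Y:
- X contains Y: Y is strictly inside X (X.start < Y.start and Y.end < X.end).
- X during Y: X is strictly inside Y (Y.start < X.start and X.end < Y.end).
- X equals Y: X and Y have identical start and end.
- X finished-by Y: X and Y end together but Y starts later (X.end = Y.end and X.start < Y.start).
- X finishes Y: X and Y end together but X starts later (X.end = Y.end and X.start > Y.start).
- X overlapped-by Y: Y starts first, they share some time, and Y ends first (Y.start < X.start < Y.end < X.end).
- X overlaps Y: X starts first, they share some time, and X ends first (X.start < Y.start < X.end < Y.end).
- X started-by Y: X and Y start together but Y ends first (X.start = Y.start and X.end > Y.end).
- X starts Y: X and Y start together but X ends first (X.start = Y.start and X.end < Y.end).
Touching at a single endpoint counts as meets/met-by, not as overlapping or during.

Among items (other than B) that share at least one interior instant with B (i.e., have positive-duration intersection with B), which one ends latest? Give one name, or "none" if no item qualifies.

Target B = [t=122, t=334].
C [t=56, t=83] → before → excluded.
D [t=2, t=10] → before → excluded.
E [t=225, t=247] → during → candidate.
F [t=312, t=423] → overlapped-by → candidate.
J [t=197, t=380] → overlapped-by → candidate.
K [t=379, t=394] → after → excluded.
L [t=134, t=235] → during → candidate.
Q [t=26, t=221] → overlaps → candidate.
R [t=200, t=383] → overlapped-by → candidate.
Z [t=23, t=199] → overlaps → candidate.
Among candidates, latest end is t=423 → F.

F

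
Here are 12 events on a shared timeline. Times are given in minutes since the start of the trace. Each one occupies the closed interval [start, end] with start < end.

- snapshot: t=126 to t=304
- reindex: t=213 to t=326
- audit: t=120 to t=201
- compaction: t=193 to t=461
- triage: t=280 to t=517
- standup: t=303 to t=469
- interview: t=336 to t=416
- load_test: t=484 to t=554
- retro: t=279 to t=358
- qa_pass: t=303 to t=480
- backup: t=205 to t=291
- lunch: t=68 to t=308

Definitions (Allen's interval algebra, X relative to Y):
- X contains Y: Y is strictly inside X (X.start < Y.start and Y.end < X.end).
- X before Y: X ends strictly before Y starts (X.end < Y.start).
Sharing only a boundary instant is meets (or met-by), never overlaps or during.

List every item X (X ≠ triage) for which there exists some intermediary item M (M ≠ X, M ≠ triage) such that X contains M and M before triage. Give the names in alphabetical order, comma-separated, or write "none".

lunch

Target triage = [t=280, t=517].
Intermediaries M with M before triage: audit.
Via audit — items with X contains audit: lunch.
Union: lunch.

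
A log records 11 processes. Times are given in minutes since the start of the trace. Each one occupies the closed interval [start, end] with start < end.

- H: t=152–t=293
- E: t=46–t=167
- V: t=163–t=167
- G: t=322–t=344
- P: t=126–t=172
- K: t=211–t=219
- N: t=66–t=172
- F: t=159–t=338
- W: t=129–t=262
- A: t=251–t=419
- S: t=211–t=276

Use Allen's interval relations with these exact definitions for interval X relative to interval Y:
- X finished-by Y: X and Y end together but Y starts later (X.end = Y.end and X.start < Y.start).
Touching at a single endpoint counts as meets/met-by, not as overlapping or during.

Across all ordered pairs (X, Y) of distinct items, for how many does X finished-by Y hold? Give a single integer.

2

Checking all 110 ordered pairs for relation 'finished-by'; matching pairs in alphabetical order:
(E, V): E finished-by V ✓
(N, P): N finished-by P ✓
Count: 2.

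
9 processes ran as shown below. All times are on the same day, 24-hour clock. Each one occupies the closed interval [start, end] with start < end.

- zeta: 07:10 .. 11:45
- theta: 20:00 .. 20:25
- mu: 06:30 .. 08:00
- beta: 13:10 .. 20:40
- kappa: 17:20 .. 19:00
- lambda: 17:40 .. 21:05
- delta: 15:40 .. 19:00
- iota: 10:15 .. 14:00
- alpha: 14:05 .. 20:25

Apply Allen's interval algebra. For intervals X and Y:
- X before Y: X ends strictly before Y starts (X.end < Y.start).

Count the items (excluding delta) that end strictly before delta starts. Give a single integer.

Target delta = [15:40, 19:00].
alpha [14:05, 20:25] → contains → no.
beta [13:10, 20:40] → contains → no.
iota [10:15, 14:00] → before → counts.
kappa [17:20, 19:00] → finishes → no.
lambda [17:40, 21:05] → overlapped-by → no.
mu [06:30, 08:00] → before → counts.
theta [20:00, 20:25] → after → no.
zeta [07:10, 11:45] → before → counts.
Total: 3.

3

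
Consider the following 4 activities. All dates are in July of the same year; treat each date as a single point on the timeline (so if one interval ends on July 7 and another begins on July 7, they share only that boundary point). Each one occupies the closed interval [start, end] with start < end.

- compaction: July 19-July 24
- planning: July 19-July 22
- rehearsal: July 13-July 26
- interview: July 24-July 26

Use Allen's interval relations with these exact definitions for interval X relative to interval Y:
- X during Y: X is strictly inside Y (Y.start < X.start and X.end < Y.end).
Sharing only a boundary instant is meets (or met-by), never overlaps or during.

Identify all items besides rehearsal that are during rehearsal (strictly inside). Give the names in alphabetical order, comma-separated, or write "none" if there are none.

Target rehearsal = [July 13, July 26].
compaction [July 19, July 24] → during → yes.
interview [July 24, July 26] → finishes → no.
planning [July 19, July 22] → during → yes.
Result: compaction, planning.

compaction, planning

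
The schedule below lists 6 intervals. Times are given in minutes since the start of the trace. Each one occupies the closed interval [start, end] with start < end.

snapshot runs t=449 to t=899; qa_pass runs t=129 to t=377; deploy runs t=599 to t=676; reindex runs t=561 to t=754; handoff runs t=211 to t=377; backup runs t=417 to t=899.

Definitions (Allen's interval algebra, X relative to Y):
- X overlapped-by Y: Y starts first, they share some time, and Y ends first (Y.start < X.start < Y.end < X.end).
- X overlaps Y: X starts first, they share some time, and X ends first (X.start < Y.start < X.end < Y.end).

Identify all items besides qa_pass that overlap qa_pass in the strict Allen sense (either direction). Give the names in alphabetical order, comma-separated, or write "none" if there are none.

Target qa_pass = [t=129, t=377].
backup [t=417, t=899] → after → no.
deploy [t=599, t=676] → after → no.
handoff [t=211, t=377] → finishes → no.
reindex [t=561, t=754] → after → no.
snapshot [t=449, t=899] → after → no.
Result: none.

none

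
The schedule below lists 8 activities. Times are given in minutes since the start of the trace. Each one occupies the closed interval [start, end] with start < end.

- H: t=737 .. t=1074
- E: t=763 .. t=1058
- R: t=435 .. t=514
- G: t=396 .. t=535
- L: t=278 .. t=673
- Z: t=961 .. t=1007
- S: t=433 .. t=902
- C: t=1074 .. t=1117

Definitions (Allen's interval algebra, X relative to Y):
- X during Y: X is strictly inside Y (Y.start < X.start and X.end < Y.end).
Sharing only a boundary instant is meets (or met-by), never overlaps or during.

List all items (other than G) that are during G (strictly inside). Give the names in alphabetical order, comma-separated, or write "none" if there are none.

R

Target G = [t=396, t=535].
C [t=1074, t=1117] → after → no.
E [t=763, t=1058] → after → no.
H [t=737, t=1074] → after → no.
L [t=278, t=673] → contains → no.
R [t=435, t=514] → during → yes.
S [t=433, t=902] → overlapped-by → no.
Z [t=961, t=1007] → after → no.
Result: R.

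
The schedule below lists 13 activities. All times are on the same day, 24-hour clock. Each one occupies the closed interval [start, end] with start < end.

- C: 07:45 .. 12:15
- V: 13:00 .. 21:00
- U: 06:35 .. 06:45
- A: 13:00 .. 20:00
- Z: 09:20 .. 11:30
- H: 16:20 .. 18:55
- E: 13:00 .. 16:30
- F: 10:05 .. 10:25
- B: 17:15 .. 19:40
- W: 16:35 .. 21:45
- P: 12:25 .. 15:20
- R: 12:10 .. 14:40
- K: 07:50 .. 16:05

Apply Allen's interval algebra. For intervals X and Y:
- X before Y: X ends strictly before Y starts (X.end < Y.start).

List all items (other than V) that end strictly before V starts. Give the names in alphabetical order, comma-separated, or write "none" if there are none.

Target V = [13:00, 21:00].
A [13:00, 20:00] → starts → no.
B [17:15, 19:40] → during → no.
C [07:45, 12:15] → before → yes.
E [13:00, 16:30] → starts → no.
F [10:05, 10:25] → before → yes.
H [16:20, 18:55] → during → no.
K [07:50, 16:05] → overlaps → no.
P [12:25, 15:20] → overlaps → no.
R [12:10, 14:40] → overlaps → no.
U [06:35, 06:45] → before → yes.
W [16:35, 21:45] → overlapped-by → no.
Z [09:20, 11:30] → before → yes.
Result: C, F, U, Z.

C, F, U, Z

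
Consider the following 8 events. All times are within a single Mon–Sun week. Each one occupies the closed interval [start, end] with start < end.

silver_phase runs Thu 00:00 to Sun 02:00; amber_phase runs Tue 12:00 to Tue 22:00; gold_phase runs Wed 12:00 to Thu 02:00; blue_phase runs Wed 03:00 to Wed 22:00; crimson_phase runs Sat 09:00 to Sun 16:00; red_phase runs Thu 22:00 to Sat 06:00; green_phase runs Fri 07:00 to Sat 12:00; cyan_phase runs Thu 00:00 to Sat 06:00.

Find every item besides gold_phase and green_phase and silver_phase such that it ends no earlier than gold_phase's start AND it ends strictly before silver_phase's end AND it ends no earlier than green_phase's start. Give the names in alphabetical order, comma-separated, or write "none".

Conditions: its end is no earlier than gold_phase's start (X.end >= Wed 12:00) AND its end is strictly before silver_phase's end (X.end < Sun 02:00) AND its end is no earlier than green_phase's start (X.end >= Fri 07:00).
amber_phase: end Tue 22:00 >= Wed 12:00? ✗; end Tue 22:00 < Sun 02:00? ✓; end Tue 22:00 >= Fri 07:00? ✗ → no.
blue_phase: end Wed 22:00 >= Wed 12:00? ✓; end Wed 22:00 < Sun 02:00? ✓; end Wed 22:00 >= Fri 07:00? ✗ → no.
crimson_phase: end Sun 16:00 >= Wed 12:00? ✓; end Sun 16:00 < Sun 02:00? ✗; end Sun 16:00 >= Fri 07:00? ✓ → no.
cyan_phase: end Sat 06:00 >= Wed 12:00? ✓; end Sat 06:00 < Sun 02:00? ✓; end Sat 06:00 >= Fri 07:00? ✓ → yes.
red_phase: end Sat 06:00 >= Wed 12:00? ✓; end Sat 06:00 < Sun 02:00? ✓; end Sat 06:00 >= Fri 07:00? ✓ → yes.
Result: cyan_phase, red_phase.

cyan_phase, red_phase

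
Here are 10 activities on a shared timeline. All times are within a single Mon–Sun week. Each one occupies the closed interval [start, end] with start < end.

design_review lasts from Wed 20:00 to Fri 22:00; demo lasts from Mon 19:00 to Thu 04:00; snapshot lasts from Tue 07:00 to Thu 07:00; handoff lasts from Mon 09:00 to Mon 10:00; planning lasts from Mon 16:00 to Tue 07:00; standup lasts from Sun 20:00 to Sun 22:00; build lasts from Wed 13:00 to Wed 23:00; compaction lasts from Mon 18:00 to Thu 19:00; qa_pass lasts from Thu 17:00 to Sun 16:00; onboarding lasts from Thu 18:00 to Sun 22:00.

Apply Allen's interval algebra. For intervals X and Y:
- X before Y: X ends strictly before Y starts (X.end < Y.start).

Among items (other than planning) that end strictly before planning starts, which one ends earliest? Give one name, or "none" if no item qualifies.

Target planning = [Mon 16:00, Tue 07:00].
build [Wed 13:00, Wed 23:00] → after → excluded.
compaction [Mon 18:00, Thu 19:00] → overlapped-by → excluded.
demo [Mon 19:00, Thu 04:00] → overlapped-by → excluded.
design_review [Wed 20:00, Fri 22:00] → after → excluded.
handoff [Mon 09:00, Mon 10:00] → before → candidate.
onboarding [Thu 18:00, Sun 22:00] → after → excluded.
qa_pass [Thu 17:00, Sun 16:00] → after → excluded.
snapshot [Tue 07:00, Thu 07:00] → met-by → excluded.
standup [Sun 20:00, Sun 22:00] → after → excluded.
Among candidates, earliest end is Mon 10:00 → handoff.

handoff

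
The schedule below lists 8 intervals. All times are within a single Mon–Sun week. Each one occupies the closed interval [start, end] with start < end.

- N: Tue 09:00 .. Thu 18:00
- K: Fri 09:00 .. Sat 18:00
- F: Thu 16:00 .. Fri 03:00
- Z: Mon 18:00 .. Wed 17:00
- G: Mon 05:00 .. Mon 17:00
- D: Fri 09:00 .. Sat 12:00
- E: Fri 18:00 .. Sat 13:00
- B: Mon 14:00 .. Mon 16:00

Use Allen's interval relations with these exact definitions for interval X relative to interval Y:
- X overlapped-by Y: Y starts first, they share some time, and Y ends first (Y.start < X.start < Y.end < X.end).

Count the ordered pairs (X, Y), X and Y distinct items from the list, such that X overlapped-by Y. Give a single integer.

3

Checking all 56 ordered pairs for relation 'overlapped-by'; matching pairs in alphabetical order:
(E, D): E overlapped-by D ✓
(F, N): F overlapped-by N ✓
(N, Z): N overlapped-by Z ✓
Count: 3.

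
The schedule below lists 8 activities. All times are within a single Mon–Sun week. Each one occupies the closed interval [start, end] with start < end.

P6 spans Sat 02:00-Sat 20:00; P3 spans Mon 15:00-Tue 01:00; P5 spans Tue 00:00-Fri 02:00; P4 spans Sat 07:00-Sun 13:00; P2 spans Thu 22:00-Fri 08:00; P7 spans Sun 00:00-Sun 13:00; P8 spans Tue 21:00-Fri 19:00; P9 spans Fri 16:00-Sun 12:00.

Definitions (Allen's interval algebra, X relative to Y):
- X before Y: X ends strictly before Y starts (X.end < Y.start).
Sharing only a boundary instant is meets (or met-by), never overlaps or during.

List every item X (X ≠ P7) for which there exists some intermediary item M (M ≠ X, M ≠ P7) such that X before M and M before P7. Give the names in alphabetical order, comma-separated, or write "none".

P2, P3, P5, P8

Target P7 = [Sun 00:00, Sun 13:00].
Intermediaries M with M before P7: P2, P3, P5, P6, P8.
Via P2 — items with X before P2: P3.
Via P3 — items with X before P3: none.
Via P5 — items with X before P5: none.
Via P6 — items with X before P6: P2, P3, P5, P8.
Via P8 — items with X before P8: P3.
Union: P2, P3, P5, P8.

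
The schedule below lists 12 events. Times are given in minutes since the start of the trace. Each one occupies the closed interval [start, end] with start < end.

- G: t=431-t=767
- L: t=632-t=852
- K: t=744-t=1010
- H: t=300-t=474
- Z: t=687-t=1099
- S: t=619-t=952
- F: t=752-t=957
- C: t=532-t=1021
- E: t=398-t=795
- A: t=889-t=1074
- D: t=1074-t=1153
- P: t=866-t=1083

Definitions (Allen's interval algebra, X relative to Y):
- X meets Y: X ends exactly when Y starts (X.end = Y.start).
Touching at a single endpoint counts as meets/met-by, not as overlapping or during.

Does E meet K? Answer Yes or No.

E = [t=398, t=795], K = [t=744, t=1010].
Actual relation of E to K: overlaps.
Asked whether 'meets' holds → No.

No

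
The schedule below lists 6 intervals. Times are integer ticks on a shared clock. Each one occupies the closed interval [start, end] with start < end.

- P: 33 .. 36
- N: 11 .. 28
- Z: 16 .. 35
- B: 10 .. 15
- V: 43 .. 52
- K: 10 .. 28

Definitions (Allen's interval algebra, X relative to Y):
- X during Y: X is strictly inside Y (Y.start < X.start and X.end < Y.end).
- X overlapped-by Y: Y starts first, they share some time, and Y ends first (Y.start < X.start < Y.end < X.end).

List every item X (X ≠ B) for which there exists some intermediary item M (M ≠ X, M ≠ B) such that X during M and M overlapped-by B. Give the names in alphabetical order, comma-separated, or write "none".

none

Target B = [10, 15].
Intermediaries M with M overlapped-by B: N.
Via N — items with X during N: none.
Union: none.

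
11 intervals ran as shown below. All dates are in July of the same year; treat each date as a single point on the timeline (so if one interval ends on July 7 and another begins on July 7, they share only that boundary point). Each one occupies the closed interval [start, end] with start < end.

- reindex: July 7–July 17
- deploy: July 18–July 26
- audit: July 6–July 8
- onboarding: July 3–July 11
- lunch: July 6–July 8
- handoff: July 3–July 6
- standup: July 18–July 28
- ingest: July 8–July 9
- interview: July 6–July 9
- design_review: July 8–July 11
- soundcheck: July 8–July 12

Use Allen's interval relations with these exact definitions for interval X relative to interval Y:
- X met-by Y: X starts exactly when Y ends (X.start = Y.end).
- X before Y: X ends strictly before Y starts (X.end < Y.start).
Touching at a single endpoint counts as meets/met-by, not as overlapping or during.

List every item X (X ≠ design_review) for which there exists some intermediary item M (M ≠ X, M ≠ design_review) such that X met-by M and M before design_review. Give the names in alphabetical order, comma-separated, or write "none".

Target design_review = [July 8, July 11].
Intermediaries M with M before design_review: handoff.
Via handoff — items with X met-by handoff: audit, interview, lunch.
Union: audit, interview, lunch.

audit, interview, lunch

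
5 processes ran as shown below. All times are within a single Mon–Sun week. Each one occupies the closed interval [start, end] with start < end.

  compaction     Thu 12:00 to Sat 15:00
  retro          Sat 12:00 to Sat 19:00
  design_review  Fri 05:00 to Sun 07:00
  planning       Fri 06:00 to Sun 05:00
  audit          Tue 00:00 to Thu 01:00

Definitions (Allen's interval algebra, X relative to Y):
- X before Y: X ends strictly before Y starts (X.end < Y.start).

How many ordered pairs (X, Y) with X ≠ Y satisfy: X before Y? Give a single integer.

4

Checking all 20 ordered pairs for relation 'before'; matching pairs in alphabetical order:
(audit, compaction): audit before compaction ✓
(audit, design_review): audit before design_review ✓
(audit, planning): audit before planning ✓
(audit, retro): audit before retro ✓
Count: 4.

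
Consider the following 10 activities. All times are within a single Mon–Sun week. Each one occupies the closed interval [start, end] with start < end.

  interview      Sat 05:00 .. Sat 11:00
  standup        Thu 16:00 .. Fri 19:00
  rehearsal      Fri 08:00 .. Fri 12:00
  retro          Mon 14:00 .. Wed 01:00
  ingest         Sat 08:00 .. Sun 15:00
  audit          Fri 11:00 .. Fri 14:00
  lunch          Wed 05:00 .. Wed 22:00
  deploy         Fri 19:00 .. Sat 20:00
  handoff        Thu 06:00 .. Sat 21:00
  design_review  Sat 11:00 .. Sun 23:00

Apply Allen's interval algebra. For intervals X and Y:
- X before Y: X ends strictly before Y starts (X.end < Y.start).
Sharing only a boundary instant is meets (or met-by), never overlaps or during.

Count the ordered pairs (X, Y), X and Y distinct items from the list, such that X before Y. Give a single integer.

28

Checking all 90 ordered pairs for relation 'before'; matching pairs in alphabetical order:
(audit, deploy): audit before deploy ✓
(audit, design_review): audit before design_review ✓
(audit, ingest): audit before ingest ✓
(audit, interview): audit before interview ✓
(lunch, audit): lunch before audit ✓
(lunch, deploy): lunch before deploy ✓
(lunch, design_review): lunch before design_review ✓
(lunch, handoff): lunch before handoff ✓
(lunch, ingest): lunch before ingest ✓
(lunch, interview): lunch before interview ✓
(lunch, rehearsal): lunch before rehearsal ✓
(lunch, standup): lunch before standup ✓
(rehearsal, deploy): rehearsal before deploy ✓
(rehearsal, design_review): rehearsal before design_review ✓
(rehearsal, ingest): rehearsal before ingest ✓
(rehearsal, interview): rehearsal before interview ✓
(retro, audit): retro before audit ✓
(retro, deploy): retro before deploy ✓
(retro, design_review): retro before design_review ✓
(retro, handoff): retro before handoff ✓
(retro, ingest): retro before ingest ✓
(retro, interview): retro before interview ✓
(retro, lunch): retro before lunch ✓
(retro, rehearsal): retro before rehearsal ✓
... plus 4 further pairs not listed.
Count: 28.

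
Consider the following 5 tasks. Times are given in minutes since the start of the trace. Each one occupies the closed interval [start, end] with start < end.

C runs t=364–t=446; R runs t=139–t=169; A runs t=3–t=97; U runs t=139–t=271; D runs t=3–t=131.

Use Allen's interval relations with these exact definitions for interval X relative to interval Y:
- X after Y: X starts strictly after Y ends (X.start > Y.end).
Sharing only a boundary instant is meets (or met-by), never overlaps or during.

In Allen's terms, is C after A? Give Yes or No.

Yes

C = [t=364, t=446], A = [t=3, t=97].
Actual relation of C to A: after.
Asked whether 'after' holds → Yes.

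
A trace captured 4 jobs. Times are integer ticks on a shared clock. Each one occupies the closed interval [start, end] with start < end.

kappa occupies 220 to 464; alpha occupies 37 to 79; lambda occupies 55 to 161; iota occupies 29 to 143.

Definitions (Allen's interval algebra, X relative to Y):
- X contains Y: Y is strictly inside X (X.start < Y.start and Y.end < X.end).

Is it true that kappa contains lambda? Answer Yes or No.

kappa = [220, 464], lambda = [55, 161].
Actual relation of kappa to lambda: after.
Asked whether 'contains' holds → No.

No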